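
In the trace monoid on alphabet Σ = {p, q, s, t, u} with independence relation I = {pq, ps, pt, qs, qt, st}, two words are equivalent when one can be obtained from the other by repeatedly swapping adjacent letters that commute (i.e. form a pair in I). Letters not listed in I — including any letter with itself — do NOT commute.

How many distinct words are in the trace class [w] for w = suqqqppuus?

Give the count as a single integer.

10

#0=s has no predecessor
#1=u depends on [0:s]
#2=q depends on [1:u]
#3=q depends on [2:q]
#4=q depends on [3:q]
#5=p depends on [1:u]
#6=p depends on [5:p]
#7=u depends on [4:q, 6:p]
#8=u depends on [7:u]
#9=s depends on [8:u]
sources: [0:s]
N(rest) = Σ N(rest − s) over sources s of rest; N(one piece) = 1:
  size 1 → [9]=1
  size 2 → [8,9]=1
  size 3 → [7,8,9]=1
  size 4 → [4,7,8,9]=1  [6,7,8,9]=1
  size 5 → [3,4,7,8,9]=1  [4,6,7,8,9]=2  [5,6,7,8,9]=1
  size 6 → [2,3,4,7,8,9]=1  [3,4,6,7,8,9]=3  [4,5,6,7,8,9]=3
  size 7 → [2,3,4,6,7,8,9]=4  [3,4,5,6,7,8,9]=6
  size 8 → [2,3,4,5,6,7,8,9]=10
  first=0(s) contributes 10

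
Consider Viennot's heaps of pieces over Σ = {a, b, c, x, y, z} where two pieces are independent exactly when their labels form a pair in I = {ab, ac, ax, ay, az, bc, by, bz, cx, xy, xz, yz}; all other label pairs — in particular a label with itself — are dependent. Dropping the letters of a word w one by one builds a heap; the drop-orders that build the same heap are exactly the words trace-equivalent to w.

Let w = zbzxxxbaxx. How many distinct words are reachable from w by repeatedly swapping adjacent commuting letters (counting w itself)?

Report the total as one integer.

0(z) covers ∅
1(b) covers ∅
2(z) covers 0:z
3(x) covers 1:b
4(x) covers 3:x
5(x) covers 4:x
6(b) covers 5:x
7(a) covers ∅
8(x) covers 6:b
9(x) covers 8:x
floor of heap: 0:z, 1:b, 7:a
completions by unplaced set U, small U first (add the entries for U minus each lowest piece of U):
  |U|=1: {2}:1  {7}:1  {9}:1
  |U|=2: {0,2}:1  {2,7}:2  {2,9}:2  {7,9}:2  {8,9}:1
  |U|=3: {0,2,7}:3  {0,2,9}:3  {2,7,9}:6  {2,8,9}:3  {6,8,9}:1  {7,8,9}:3
  |U|=4: {0,2,7,9}:12  {0,2,8,9}:6  {2,6,8,9}:4  {2,7,8,9}:12  {5,6,8,9}:1  {6,7,8,9}:4
  |U|=5: {0,2,6,8,9}:10  {0,2,7,8,9}:30  {2,5,6,8,9}:5  {2,6,7,8,9}:20  {4,5,6,8,9}:1  {5,6,7,8,9}:5
  |U|=6: {0,2,5,6,8,9}:15  {0,2,6,7,8,9}:60  {2,4,5,6,8,9}:6  {2,5,6,7,8,9}:30  {3,4,5,6,8,9}:1  {4,5,6,7,8,9}:6
  |U|=7: {0,2,4,5,6,8,9}:21  {0,2,5,6,7,8,9}:105  {1,3,4,5,6,8,9}:1  {2,3,4,5,6,8,9}:7  {2,4,5,6,7,8,9}:42  {3,4,5,6,7,8,9}:7
  |U|=8: {0,2,3,4,5,6,8,9}:28  {0,2,4,5,6,7,8,9}:168  {1,2,3,4,5,6,8,9}:8  {1,3,4,5,6,7,8,9}:8  {2,3,4,5,6,7,8,9}:56
  start at 0(z): 72
  start at 1(b): 252
  start at 7(a): 36
sum over floor = 360

360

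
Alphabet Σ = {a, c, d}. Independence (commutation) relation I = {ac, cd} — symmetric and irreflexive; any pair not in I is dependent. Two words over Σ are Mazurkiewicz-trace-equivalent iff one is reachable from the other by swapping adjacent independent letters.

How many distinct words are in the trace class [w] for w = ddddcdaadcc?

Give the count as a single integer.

piece 0:d — minimal
piece 1:d rests on {0:d}
piece 2:d rests on {1:d}
piece 3:d rests on {2:d}
piece 4:c — minimal
piece 5:d rests on {3:d}
piece 6:a rests on {5:d}
piece 7:a rests on {6:a}
piece 8:d rests on {7:a}
piece 9:c rests on {4:c}
piece 10:c rests on {9:c}
minimal pieces: {0:d, 4:c}
ways to finish when only these pieces remain (= sum over removing one remaining piece with nothing left below it):
  1 left: {8}→1  {10}→1
  2 left: {7,8}→1  {8,10}→2  {9,10}→1
  3 left: {4,9,10}→1  {6,7,8}→1  {7,8,10}→3  {8,9,10}→3
  4 left: {4,8,9,10}→4  {5,6,7,8}→1  {6,7,8,10}→4  {7,8,9,10}→6
  5 left: {3,5,6,7,8}→1  {4,7,8,9,10}→10  {5,6,7,8,10}→5  {6,7,8,9,10}→10
  6 left: {2,3,5,6,7,8}→1  {3,5,6,7,8,10}→6  {4,6,7,8,9,10}→20  {5,6,7,8,9,10}→15
  7 left: {1,2,3,5,6,7,8}→1  {2,3,5,6,7,8,10}→7  {3,5,6,7,8,9,10}→21  {4,5,6,7,8,9,10}→35
  8 left: {0,1,2,3,5,6,7,8}→1  {1,2,3,5,6,7,8,10}→8  {2,3,5,6,7,8,9,10}→28  {3,4,5,6,7,8,9,10}→56
  9 left: {0,1,2,3,5,6,7,8,10}→9  {1,2,3,5,6,7,8,9,10}→36  {2,3,4,5,6,7,8,9,10}→84
  placing 0:d first → 120 extensions
  placing 4:c first → 45 extensions
total linear extensions = 165

165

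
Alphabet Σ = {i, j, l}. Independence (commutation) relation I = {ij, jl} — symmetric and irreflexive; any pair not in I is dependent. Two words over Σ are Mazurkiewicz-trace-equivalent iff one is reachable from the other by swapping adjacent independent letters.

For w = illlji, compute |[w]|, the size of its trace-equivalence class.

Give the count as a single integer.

piece 0:i — minimal
piece 1:l rests on {0:i}
piece 2:l rests on {1:l}
piece 3:l rests on {2:l}
piece 4:j — minimal
piece 5:i rests on {3:l}
minimal pieces: {0:i, 4:j}
ways to finish when only these pieces remain (= sum over removing one remaining piece with nothing left below it):
  1 left: {4}→1  {5}→1
  2 left: {3,5}→1  {4,5}→2
  3 left: {2,3,5}→1  {3,4,5}→3
  4 left: {1,2,3,5}→1  {2,3,4,5}→4
  placing 0:i first → 5 extensions
  placing 4:j first → 1 extensions
total linear extensions = 6

6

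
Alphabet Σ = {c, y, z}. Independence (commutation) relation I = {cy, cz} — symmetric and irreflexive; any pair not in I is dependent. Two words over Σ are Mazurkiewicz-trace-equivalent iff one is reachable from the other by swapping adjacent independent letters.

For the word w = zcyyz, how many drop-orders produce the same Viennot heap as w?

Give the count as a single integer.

5

piece 0:z — minimal
piece 1:c — minimal
piece 2:y rests on {0:z}
piece 3:y rests on {2:y}
piece 4:z rests on {3:y}
minimal pieces: {0:z, 1:c}
ways to finish when only these pieces remain (= sum over removing one remaining piece with nothing left below it):
  1 left: {1}→1  {4}→1
  2 left: {1,4}→2  {3,4}→1
  3 left: {1,3,4}→3  {2,3,4}→1
  placing 0:z first → 4 extensions
  placing 1:c first → 1 extensions
total linear extensions = 5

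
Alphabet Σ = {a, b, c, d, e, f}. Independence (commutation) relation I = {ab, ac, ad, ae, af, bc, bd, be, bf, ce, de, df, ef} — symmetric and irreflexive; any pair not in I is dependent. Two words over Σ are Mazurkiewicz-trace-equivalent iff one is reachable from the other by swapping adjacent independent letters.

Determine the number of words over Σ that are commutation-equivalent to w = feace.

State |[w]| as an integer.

30

piece 0:f — minimal
piece 1:e — minimal
piece 2:a — minimal
piece 3:c rests on {0:f}
piece 4:e rests on {1:e}
minimal pieces: {0:f, 1:e, 2:a}
ways to finish when only these pieces remain (= sum over removing one remaining piece with nothing left below it):
  1 left: {2}→1  {3}→1  {4}→1
  2 left: {0,3}→1  {1,4}→1  {2,3}→2  {2,4}→2  {3,4}→2
  3 left: {0,2,3}→3  {0,3,4}→3  {1,2,4}→3  {1,3,4}→3  {2,3,4}→6
  placing 0:f first → 12 extensions
  placing 1:e first → 12 extensions
  placing 2:a first → 6 extensions
total linear extensions = 30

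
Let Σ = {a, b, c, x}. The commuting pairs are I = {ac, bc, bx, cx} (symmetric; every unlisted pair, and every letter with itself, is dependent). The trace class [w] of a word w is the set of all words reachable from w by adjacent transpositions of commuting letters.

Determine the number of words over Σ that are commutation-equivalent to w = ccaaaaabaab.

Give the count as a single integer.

55

0(c) covers ∅
1(c) covers 0:c
2(a) covers ∅
3(a) covers 2:a
4(a) covers 3:a
5(a) covers 4:a
6(a) covers 5:a
7(b) covers 6:a
8(a) covers 7:b
9(a) covers 8:a
10(b) covers 9:a
floor of heap: 0:c, 2:a
completions by unplaced set U, small U first (add the entries for U minus each lowest piece of U):
  |U|=1: {1}:1  {10}:1
  |U|=2: {0,1}:1  {1,10}:2  {9,10}:1
  |U|=3: {0,1,10}:3  {1,9,10}:3  {8,9,10}:1
  |U|=4: {0,1,9,10}:6  {1,8,9,10}:4  {7,8,9,10}:1
  |U|=5: {0,1,8,9,10}:10  {1,7,8,9,10}:5  {6,7,8,9,10}:1
  |U|=6: {0,1,7,8,9,10}:15  {1,6,7,8,9,10}:6  {5,6,7,8,9,10}:1
  |U|=7: {0,1,6,7,8,9,10}:21  {1,5,6,7,8,9,10}:7  {4,5,6,7,8,9,10}:1
  |U|=8: {0,1,5,6,7,8,9,10}:28  {1,4,5,6,7,8,9,10}:8  {3,4,5,6,7,8,9,10}:1
  |U|=9: {0,1,4,5,6,7,8,9,10}:36  {1,3,4,5,6,7,8,9,10}:9  {2,3,4,5,6,7,8,9,10}:1
  start at 0(c): 10
  start at 2(a): 45
sum over floor = 55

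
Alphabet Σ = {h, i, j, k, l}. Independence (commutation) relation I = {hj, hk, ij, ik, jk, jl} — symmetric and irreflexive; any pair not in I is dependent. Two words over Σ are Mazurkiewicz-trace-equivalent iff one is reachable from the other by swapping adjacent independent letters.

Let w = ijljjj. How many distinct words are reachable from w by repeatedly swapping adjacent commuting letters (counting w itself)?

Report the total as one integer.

0(i) covers ∅
1(j) covers ∅
2(l) covers 0:i
3(j) covers 1:j
4(j) covers 3:j
5(j) covers 4:j
floor of heap: 0:i, 1:j
completions by unplaced set U, small U first (add the entries for U minus each lowest piece of U):
  |U|=1: {2}:1  {5}:1
  |U|=2: {0,2}:1  {2,5}:2  {4,5}:1
  |U|=3: {0,2,5}:3  {2,4,5}:3  {3,4,5}:1
  |U|=4: {0,2,4,5}:6  {1,3,4,5}:1  {2,3,4,5}:4
  start at 0(i): 5
  start at 1(j): 10
sum over floor = 15

15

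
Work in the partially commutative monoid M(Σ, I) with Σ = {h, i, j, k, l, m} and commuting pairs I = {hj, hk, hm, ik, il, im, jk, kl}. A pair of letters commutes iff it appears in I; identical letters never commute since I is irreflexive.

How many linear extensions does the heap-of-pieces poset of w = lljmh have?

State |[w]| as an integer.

#0=l has no predecessor
#1=l depends on [0:l]
#2=j depends on [1:l]
#3=m depends on [2:j]
#4=h depends on [1:l]
sources: [0:l]
N(rest) = Σ N(rest − s) over sources s of rest; N(one piece) = 1:
  size 1 → [3]=1  [4]=1
  size 2 → [2,3]=1  [3,4]=2
  size 3 → [2,3,4]=3
  first=0(l) contributes 3

3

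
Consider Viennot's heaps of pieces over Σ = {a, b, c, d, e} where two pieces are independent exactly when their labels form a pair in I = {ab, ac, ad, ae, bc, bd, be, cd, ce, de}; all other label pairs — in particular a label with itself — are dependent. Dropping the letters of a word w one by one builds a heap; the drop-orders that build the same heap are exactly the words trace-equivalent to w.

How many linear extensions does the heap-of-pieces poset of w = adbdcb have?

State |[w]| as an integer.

piece 0:a — minimal
piece 1:d — minimal
piece 2:b — minimal
piece 3:d rests on {1:d}
piece 4:c — minimal
piece 5:b rests on {2:b}
minimal pieces: {0:a, 1:d, 2:b, 4:c}
ways to finish when only these pieces remain (= sum over removing one remaining piece with nothing left below it):
  1 left: {0}→1  {3}→1  {4}→1  {5}→1
  2 left: {0,3}→2  {0,4}→2  {0,5}→2  {1,3}→1  {2,5}→1  {3,4}→2  {3,5}→2  {4,5}→2
  3 left: {0,1,3}→3  {0,2,5}→3  {0,3,4}→6  {0,3,5}→6  {0,4,5}→6  {1,3,4}→3  {1,3,5}→3  {2,3,5}→3  {2,4,5}→3  {3,4,5}→6
  4 left: {0,1,3,4}→12  {0,1,3,5}→12  {0,2,3,5}→12  {0,2,4,5}→12  {0,3,4,5}→24  {1,2,3,5}→6  {1,3,4,5}→12  {2,3,4,5}→12
  placing 0:a first → 30 extensions
  placing 1:d first → 60 extensions
  placing 2:b first → 60 extensions
  placing 4:c first → 30 extensions
total linear extensions = 180

180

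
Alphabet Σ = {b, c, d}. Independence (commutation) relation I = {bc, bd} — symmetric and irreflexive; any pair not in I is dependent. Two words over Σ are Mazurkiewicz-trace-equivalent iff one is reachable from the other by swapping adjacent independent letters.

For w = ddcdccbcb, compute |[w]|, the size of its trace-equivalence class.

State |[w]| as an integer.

36

drop 0:d onto floor
drop 1:d onto {0:d}
drop 2:c onto {1:d}
drop 3:d onto {2:c}
drop 4:c onto {3:d}
drop 5:c onto {4:c}
drop 6:b onto floor
drop 7:c onto {5:c}
drop 8:b onto {6:b}
ground layer = {0:d, 6:b}
drop-orders for the pieces not yet dropped (sum over which currently-grounded one goes next):
  1 to go: {7} 1  {8} 1
  2 to go: {5,7} 1  {6,8} 1  {7,8} 2
  3 to go: {4,5,7} 1  {5,7,8} 3  {6,7,8} 3
  4 to go: {3,4,5,7} 1  {4,5,7,8} 4  {5,6,7,8} 6
  5 to go: {2,3,4,5,7} 1  {3,4,5,7,8} 5  {4,5,6,7,8} 10
  6 to go: {1,2,3,4,5,7} 1  {2,3,4,5,7,8} 6  {3,4,5,6,7,8} 15
  7 to go: {0,1,2,3,4,5,7} 1  {1,2,3,4,5,7,8} 7  {2,3,4,5,6,7,8} 21
  if 0:d drops first: 28 orders
  if 6:b drops first: 8 orders
heap linearizations: 36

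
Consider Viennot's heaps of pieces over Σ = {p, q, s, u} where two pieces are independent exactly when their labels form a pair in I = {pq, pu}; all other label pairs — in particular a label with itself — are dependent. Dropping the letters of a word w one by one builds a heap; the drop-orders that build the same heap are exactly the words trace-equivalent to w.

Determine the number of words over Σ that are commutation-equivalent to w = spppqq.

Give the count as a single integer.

10

piece 0:s — minimal
piece 1:p rests on {0:s}
piece 2:p rests on {1:p}
piece 3:p rests on {2:p}
piece 4:q rests on {0:s}
piece 5:q rests on {4:q}
minimal pieces: {0:s}
ways to finish when only these pieces remain (= sum over removing one remaining piece with nothing left below it):
  1 left: {3}→1  {5}→1
  2 left: {2,3}→1  {3,5}→2  {4,5}→1
  3 left: {1,2,3}→1  {2,3,5}→3  {3,4,5}→3
  4 left: {1,2,3,5}→4  {2,3,4,5}→6
  placing 0:s first → 10 extensions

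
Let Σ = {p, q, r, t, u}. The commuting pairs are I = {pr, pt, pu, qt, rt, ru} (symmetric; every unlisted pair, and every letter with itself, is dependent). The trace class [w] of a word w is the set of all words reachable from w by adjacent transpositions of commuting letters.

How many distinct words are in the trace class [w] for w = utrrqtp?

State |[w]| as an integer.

31

piece 0:u — minimal
piece 1:t rests on {0:u}
piece 2:r — minimal
piece 3:r rests on {2:r}
piece 4:q rests on {0:u, 3:r}
piece 5:t rests on {1:t}
piece 6:p rests on {4:q}
minimal pieces: {0:u, 2:r}
ways to finish when only these pieces remain (= sum over removing one remaining piece with nothing left below it):
  1 left: {5}→1  {6}→1
  2 left: {1,5}→1  {4,6}→1  {5,6}→2
  3 left: {1,5,6}→3  {3,4,6}→1  {4,5,6}→3
  4 left: {1,4,5,6}→6  {2,3,4,6}→1  {3,4,5,6}→4
  5 left: {0,1,4,5,6}→6  {1,3,4,5,6}→10  {2,3,4,5,6}→5
  placing 0:u first → 15 extensions
  placing 2:r first → 16 extensions
total linear extensions = 31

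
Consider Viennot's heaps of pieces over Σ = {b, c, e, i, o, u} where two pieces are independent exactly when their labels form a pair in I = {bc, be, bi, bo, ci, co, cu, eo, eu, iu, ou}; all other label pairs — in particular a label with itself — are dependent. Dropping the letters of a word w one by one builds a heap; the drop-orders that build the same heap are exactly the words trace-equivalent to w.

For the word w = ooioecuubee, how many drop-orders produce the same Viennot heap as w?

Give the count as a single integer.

825

piece 0:o — minimal
piece 1:o rests on {0:o}
piece 2:i rests on {1:o}
piece 3:o rests on {2:i}
piece 4:e rests on {2:i}
piece 5:c rests on {4:e}
piece 6:u — minimal
piece 7:u rests on {6:u}
piece 8:b rests on {7:u}
piece 9:e rests on {5:c}
piece 10:e rests on {9:e}
minimal pieces: {0:o, 6:u}
ways to finish when only these pieces remain (= sum over removing one remaining piece with nothing left below it):
  1 left: {3}→1  {8}→1  {10}→1
  2 left: {3,8}→2  {3,10}→2  {7,8}→1  {8,10}→2  {9,10}→1
  3 left: {3,7,8}→3  {3,8,10}→6  {3,9,10}→3  {5,9,10}→1  {6,7,8}→1  {7,8,10}→3  {8,9,10}→3
  4 left: {3,5,9,10}→4  {3,6,7,8}→4  {3,7,8,10}→12  {3,8,9,10}→12  {4,5,9,10}→1  {5,8,9,10}→4  {6,7,8,10}→4  {7,8,9,10}→6
  5 left: {3,4,5,9,10}→5  {3,5,8,9,10}→20  {3,6,7,8,10}→20  {3,7,8,9,10}→30  {4,5,8,9,10}→5  {5,7,8,9,10}→10  {6,7,8,9,10}→10
  6 left: {2,3,4,5,9,10}→5  {3,4,5,8,9,10}→30  {3,5,7,8,9,10}→60  {3,6,7,8,9,10}→60  {4,5,7,8,9,10}→15  {5,6,7,8,9,10}→20
  7 left: {1,2,3,4,5,9,10}→5  {2,3,4,5,8,9,10}→35  {3,4,5,7,8,9,10}→105  {3,5,6,7,8,9,10}→140  {4,5,6,7,8,9,10}→35
  8 left: {0,1,2,3,4,5,9,10}→5  {1,2,3,4,5,8,9,10}→40  {2,3,4,5,7,8,9,10}→140  {3,4,5,6,7,8,9,10}→280
  9 left: {0,1,2,3,4,5,8,9,10}→45  {1,2,3,4,5,7,8,9,10}→180  {2,3,4,5,6,7,8,9,10}→420
  placing 0:o first → 600 extensions
  placing 6:u first → 225 extensions
total linear extensions = 825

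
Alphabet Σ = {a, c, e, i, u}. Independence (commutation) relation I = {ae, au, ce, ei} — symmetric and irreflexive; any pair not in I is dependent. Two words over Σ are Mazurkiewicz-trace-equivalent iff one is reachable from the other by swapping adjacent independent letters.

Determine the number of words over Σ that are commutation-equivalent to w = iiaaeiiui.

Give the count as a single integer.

piece 0:i — minimal
piece 1:i rests on {0:i}
piece 2:a rests on {1:i}
piece 3:a rests on {2:a}
piece 4:e — minimal
piece 5:i rests on {3:a}
piece 6:i rests on {5:i}
piece 7:u rests on {4:e, 6:i}
piece 8:i rests on {7:u}
minimal pieces: {0:i, 4:e}
ways to finish when only these pieces remain (= sum over removing one remaining piece with nothing left below it):
  1 left: {8}→1
  2 left: {7,8}→1
  3 left: {4,7,8}→1  {6,7,8}→1
  4 left: {4,6,7,8}→2  {5,6,7,8}→1
  5 left: {3,5,6,7,8}→1  {4,5,6,7,8}→3
  6 left: {2,3,5,6,7,8}→1  {3,4,5,6,7,8}→4
  7 left: {1,2,3,5,6,7,8}→1  {2,3,4,5,6,7,8}→5
  placing 0:i first → 6 extensions
  placing 4:e first → 1 extensions
total linear extensions = 7

7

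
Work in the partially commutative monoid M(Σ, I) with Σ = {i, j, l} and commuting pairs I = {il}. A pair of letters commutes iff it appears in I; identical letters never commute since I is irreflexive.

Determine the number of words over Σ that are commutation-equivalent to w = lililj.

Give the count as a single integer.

0(l) covers ∅
1(i) covers ∅
2(l) covers 0:l
3(i) covers 1:i
4(l) covers 2:l
5(j) covers 3:i, 4:l
floor of heap: 0:l, 1:i
completions by unplaced set U, small U first (add the entries for U minus each lowest piece of U):
  |U|=1: {5}:1
  |U|=2: {3,5}:1  {4,5}:1
  |U|=3: {1,3,5}:1  {2,4,5}:1  {3,4,5}:2
  |U|=4: {0,2,4,5}:1  {1,3,4,5}:3  {2,3,4,5}:3
  start at 0(l): 6
  start at 1(i): 4
sum over floor = 10

10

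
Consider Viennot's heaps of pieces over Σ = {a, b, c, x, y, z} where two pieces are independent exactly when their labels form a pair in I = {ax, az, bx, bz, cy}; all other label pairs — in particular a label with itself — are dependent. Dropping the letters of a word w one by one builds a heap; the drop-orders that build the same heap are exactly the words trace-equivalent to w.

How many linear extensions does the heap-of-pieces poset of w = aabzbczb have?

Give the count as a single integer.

10

#0=a has no predecessor
#1=a depends on [0:a]
#2=b depends on [1:a]
#3=z has no predecessor
#4=b depends on [2:b]
#5=c depends on [3:z, 4:b]
#6=z depends on [5:c]
#7=b depends on [5:c]
sources: [0:a, 3:z]
N(rest) = Σ N(rest − s) over sources s of rest; N(one piece) = 1:
  size 1 → [6]=1  [7]=1
  size 2 → [6,7]=2
  size 3 → [5,6,7]=2
  size 4 → [3,5,6,7]=2  [4,5,6,7]=2
  size 5 → [2,4,5,6,7]=2  [3,4,5,6,7]=4
  size 6 → [1,2,4,5,6,7]=2  [2,3,4,5,6,7]=6
  first=0(a) contributes 8
  first=3(z) contributes 2
|[w]| = 10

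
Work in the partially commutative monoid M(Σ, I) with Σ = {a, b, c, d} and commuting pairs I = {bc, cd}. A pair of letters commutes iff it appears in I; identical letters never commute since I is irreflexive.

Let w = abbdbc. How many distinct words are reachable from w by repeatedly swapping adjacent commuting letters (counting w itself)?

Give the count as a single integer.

drop 0:a onto floor
drop 1:b onto {0:a}
drop 2:b onto {1:b}
drop 3:d onto {2:b}
drop 4:b onto {3:d}
drop 5:c onto {0:a}
ground layer = {0:a}
drop-orders for the pieces not yet dropped (sum over which currently-grounded one goes next):
  1 to go: {4} 1  {5} 1
  2 to go: {3,4} 1  {4,5} 2
  3 to go: {2,3,4} 1  {3,4,5} 3
  4 to go: {1,2,3,4} 1  {2,3,4,5} 4
  if 0:a drops first: 5 orders

5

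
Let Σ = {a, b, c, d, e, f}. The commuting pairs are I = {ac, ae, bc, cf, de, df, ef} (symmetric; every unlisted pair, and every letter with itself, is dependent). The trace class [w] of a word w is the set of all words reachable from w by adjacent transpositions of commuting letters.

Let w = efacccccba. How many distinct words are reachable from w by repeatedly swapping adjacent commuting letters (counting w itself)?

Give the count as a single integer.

piece 0:e — minimal
piece 1:f — minimal
piece 2:a rests on {1:f}
piece 3:c rests on {0:e}
piece 4:c rests on {3:c}
piece 5:c rests on {4:c}
piece 6:c rests on {5:c}
piece 7:c rests on {6:c}
piece 8:b rests on {0:e, 2:a}
piece 9:a rests on {8:b}
minimal pieces: {0:e, 1:f}
ways to finish when only these pieces remain (= sum over removing one remaining piece with nothing left below it):
  1 left: {7}→1  {9}→1
  2 left: {6,7}→1  {7,9}→2  {8,9}→1
  3 left: {2,8,9}→1  {5,6,7}→1  {6,7,9}→3  {7,8,9}→3
  4 left: {1,2,8,9}→1  {2,7,8,9}→4  {4,5,6,7}→1  {5,6,7,9}→4  {6,7,8,9}→6
  5 left: {1,2,7,8,9}→5  {2,6,7,8,9}→10  {3,4,5,6,7}→1  {4,5,6,7,9}→5  {5,6,7,8,9}→10
  6 left: {1,2,6,7,8,9}→15  {2,5,6,7,8,9}→20  {3,4,5,6,7,9}→6  {4,5,6,7,8,9}→15
  7 left: {1,2,5,6,7,8,9}→35  {2,4,5,6,7,8,9}→35  {3,4,5,6,7,8,9}→21
  8 left: {0,3,4,5,6,7,8,9}→21  {1,2,4,5,6,7,8,9}→70  {2,3,4,5,6,7,8,9}→56
  placing 0:e first → 126 extensions
  placing 1:f first → 77 extensions
total linear extensions = 203

203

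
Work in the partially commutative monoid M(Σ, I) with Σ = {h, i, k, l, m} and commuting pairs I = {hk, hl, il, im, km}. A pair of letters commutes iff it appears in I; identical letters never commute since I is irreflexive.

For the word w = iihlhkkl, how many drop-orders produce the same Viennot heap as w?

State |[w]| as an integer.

35

0(i) covers ∅
1(i) covers 0:i
2(h) covers 1:i
3(l) covers ∅
4(h) covers 2:h
5(k) covers 1:i, 3:l
6(k) covers 5:k
7(l) covers 6:k
floor of heap: 0:i, 3:l
completions by unplaced set U, small U first (add the entries for U minus each lowest piece of U):
  |U|=1: {4}:1  {7}:1
  |U|=2: {2,4}:1  {4,7}:2  {6,7}:1
  |U|=3: {2,4,7}:3  {4,6,7}:3  {5,6,7}:1
  |U|=4: {2,4,6,7}:6  {3,5,6,7}:1  {4,5,6,7}:4
  |U|=5: {2,4,5,6,7}:10  {3,4,5,6,7}:5
  |U|=6: {1,2,4,5,6,7}:10  {2,3,4,5,6,7}:15
  start at 0(i): 25
  start at 3(l): 10
sum over floor = 35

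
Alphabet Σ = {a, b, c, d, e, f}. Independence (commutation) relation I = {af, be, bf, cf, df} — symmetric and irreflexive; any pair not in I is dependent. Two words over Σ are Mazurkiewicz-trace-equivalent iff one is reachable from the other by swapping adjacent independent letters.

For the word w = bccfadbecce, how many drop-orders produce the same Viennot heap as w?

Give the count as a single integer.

#0=b has no predecessor
#1=c depends on [0:b]
#2=c depends on [1:c]
#3=f has no predecessor
#4=a depends on [2:c]
#5=d depends on [4:a]
#6=b depends on [5:d]
#7=e depends on [3:f, 5:d]
#8=c depends on [6:b, 7:e]
#9=c depends on [8:c]
#10=e depends on [9:c]
sources: [0:b, 3:f]
N(rest) = Σ N(rest − s) over sources s of rest; N(one piece) = 1:
  size 1 → [10]=1
  size 2 → [9,10]=1
  size 3 → [8,9,10]=1
  size 4 → [6,8,9,10]=1  [7,8,9,10]=1
  size 5 → [3,7,8,9,10]=1  [6,7,8,9,10]=2
  size 6 → [3,6,7,8,9,10]=3  [5,6,7,8,9,10]=2
  size 7 → [3,5,6,7,8,9,10]=5  [4,5,6,7,8,9,10]=2
  size 8 → [2,4,5,6,7,8,9,10]=2  [3,4,5,6,7,8,9,10]=7
  size 9 → [1,2,4,5,6,7,8,9,10]=2  [2,3,4,5,6,7,8,9,10]=9
  first=0(b) contributes 11
  first=3(f) contributes 2
|[w]| = 13

13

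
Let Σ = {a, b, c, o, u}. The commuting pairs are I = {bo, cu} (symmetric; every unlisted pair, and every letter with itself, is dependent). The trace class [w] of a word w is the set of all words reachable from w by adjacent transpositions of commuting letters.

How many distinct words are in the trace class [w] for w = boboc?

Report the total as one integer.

6

drop 0:b onto floor
drop 1:o onto floor
drop 2:b onto {0:b}
drop 3:o onto {1:o}
drop 4:c onto {2:b, 3:o}
ground layer = {0:b, 1:o}
drop-orders for the pieces not yet dropped (sum over which currently-grounded one goes next):
  1 to go: {4} 1
  2 to go: {2,4} 1  {3,4} 1
  3 to go: {0,2,4} 1  {1,3,4} 1  {2,3,4} 2
  if 0:b drops first: 3 orders
  if 1:o drops first: 3 orders
heap linearizations: 6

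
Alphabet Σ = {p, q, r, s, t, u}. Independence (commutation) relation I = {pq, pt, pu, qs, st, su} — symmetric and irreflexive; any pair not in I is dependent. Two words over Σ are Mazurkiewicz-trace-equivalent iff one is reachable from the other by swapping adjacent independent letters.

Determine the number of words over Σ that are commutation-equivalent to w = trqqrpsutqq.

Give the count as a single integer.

15

#0=t has no predecessor
#1=r depends on [0:t]
#2=q depends on [1:r]
#3=q depends on [2:q]
#4=r depends on [3:q]
#5=p depends on [4:r]
#6=s depends on [5:p]
#7=u depends on [4:r]
#8=t depends on [7:u]
#9=q depends on [8:t]
#10=q depends on [9:q]
sources: [0:t]
N(rest) = Σ N(rest − s) over sources s of rest; N(one piece) = 1:
  size 1 → [6]=1  [10]=1
  size 2 → [5,6]=1  [6,10]=2  [9,10]=1
  size 3 → [5,6,10]=3  [6,9,10]=3  [8,9,10]=1
  size 4 → [5,6,9,10]=6  [6,8,9,10]=4  [7,8,9,10]=1
  size 5 → [5,6,8,9,10]=10  [6,7,8,9,10]=5
  size 6 → [5,6,7,8,9,10]=15
  size 7 → [4,5,6,7,8,9,10]=15
  size 8 → [3,4,5,6,7,8,9,10]=15
  size 9 → [2,3,4,5,6,7,8,9,10]=15
  first=0(t) contributes 15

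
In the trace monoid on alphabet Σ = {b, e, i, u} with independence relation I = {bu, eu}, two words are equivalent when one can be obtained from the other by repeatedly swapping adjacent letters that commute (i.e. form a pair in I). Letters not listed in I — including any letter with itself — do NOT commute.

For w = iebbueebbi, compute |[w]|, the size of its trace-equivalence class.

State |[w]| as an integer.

8

piece 0:i — minimal
piece 1:e rests on {0:i}
piece 2:b rests on {1:e}
piece 3:b rests on {2:b}
piece 4:u rests on {0:i}
piece 5:e rests on {3:b}
piece 6:e rests on {5:e}
piece 7:b rests on {6:e}
piece 8:b rests on {7:b}
piece 9:i rests on {4:u, 8:b}
minimal pieces: {0:i}
ways to finish when only these pieces remain (= sum over removing one remaining piece with nothing left below it):
  1 left: {9}→1
  2 left: {4,9}→1  {8,9}→1
  3 left: {4,8,9}→2  {7,8,9}→1
  4 left: {4,7,8,9}→3  {6,7,8,9}→1
  5 left: {4,6,7,8,9}→4  {5,6,7,8,9}→1
  6 left: {3,5,6,7,8,9}→1  {4,5,6,7,8,9}→5
  7 left: {2,3,5,6,7,8,9}→1  {3,4,5,6,7,8,9}→6
  8 left: {1,2,3,5,6,7,8,9}→1  {2,3,4,5,6,7,8,9}→7
  placing 0:i first → 8 extensions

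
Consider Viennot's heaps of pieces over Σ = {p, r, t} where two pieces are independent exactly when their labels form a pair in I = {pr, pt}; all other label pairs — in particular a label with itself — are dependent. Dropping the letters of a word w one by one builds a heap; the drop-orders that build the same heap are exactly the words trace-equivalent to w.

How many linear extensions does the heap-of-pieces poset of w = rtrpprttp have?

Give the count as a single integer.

#0=r has no predecessor
#1=t depends on [0:r]
#2=r depends on [1:t]
#3=p has no predecessor
#4=p depends on [3:p]
#5=r depends on [2:r]
#6=t depends on [5:r]
#7=t depends on [6:t]
#8=p depends on [4:p]
sources: [0:r, 3:p]
N(rest) = Σ N(rest − s) over sources s of rest; N(one piece) = 1:
  size 1 → [7]=1  [8]=1
  size 2 → [4,8]=1  [6,7]=1  [7,8]=2
  size 3 → [3,4,8]=1  [4,7,8]=3  [5,6,7]=1  [6,7,8]=3
  size 4 → [2,5,6,7]=1  [3,4,7,8]=4  [4,6,7,8]=6  [5,6,7,8]=4
  size 5 → [1,2,5,6,7]=1  [2,5,6,7,8]=5  [3,4,6,7,8]=10  [4,5,6,7,8]=10
  size 6 → [0,1,2,5,6,7]=1  [1,2,5,6,7,8]=6  [2,4,5,6,7,8]=15  [3,4,5,6,7,8]=20
  size 7 → [0,1,2,5,6,7,8]=7  [1,2,4,5,6,7,8]=21  [2,3,4,5,6,7,8]=35
  first=0(r) contributes 56
  first=3(p) contributes 28
|[w]| = 84

84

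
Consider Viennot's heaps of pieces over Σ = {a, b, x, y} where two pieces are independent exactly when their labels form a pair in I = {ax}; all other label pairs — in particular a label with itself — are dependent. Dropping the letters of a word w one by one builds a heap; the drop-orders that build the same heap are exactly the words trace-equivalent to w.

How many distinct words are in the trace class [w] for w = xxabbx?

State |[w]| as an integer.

3

drop 0:x onto floor
drop 1:x onto {0:x}
drop 2:a onto floor
drop 3:b onto {1:x, 2:a}
drop 4:b onto {3:b}
drop 5:x onto {4:b}
ground layer = {0:x, 2:a}
drop-orders for the pieces not yet dropped (sum over which currently-grounded one goes next):
  1 to go: {5} 1
  2 to go: {4,5} 1
  3 to go: {3,4,5} 1
  4 to go: {1,3,4,5} 1  {2,3,4,5} 1
  if 0:x drops first: 2 orders
  if 2:a drops first: 1 orders
heap linearizations: 3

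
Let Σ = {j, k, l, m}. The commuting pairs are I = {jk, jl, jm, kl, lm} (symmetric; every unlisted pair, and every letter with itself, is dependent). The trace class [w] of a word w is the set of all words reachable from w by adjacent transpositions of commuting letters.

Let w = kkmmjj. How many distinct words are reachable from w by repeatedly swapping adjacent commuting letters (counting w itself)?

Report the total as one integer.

15

#0=k has no predecessor
#1=k depends on [0:k]
#2=m depends on [1:k]
#3=m depends on [2:m]
#4=j has no predecessor
#5=j depends on [4:j]
sources: [0:k, 4:j]
N(rest) = Σ N(rest − s) over sources s of rest; N(one piece) = 1:
  size 1 → [3]=1  [5]=1
  size 2 → [2,3]=1  [3,5]=2  [4,5]=1
  size 3 → [1,2,3]=1  [2,3,5]=3  [3,4,5]=3
  size 4 → [0,1,2,3]=1  [1,2,3,5]=4  [2,3,4,5]=6
  first=0(k) contributes 10
  first=4(j) contributes 5
|[w]| = 15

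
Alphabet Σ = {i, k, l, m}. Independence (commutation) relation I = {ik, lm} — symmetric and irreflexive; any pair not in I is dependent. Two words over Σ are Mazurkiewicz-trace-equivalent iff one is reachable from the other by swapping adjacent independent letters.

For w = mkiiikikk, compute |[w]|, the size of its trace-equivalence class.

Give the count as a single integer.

piece 0:m — minimal
piece 1:k rests on {0:m}
piece 2:i rests on {0:m}
piece 3:i rests on {2:i}
piece 4:i rests on {3:i}
piece 5:k rests on {1:k}
piece 6:i rests on {4:i}
piece 7:k rests on {5:k}
piece 8:k rests on {7:k}
minimal pieces: {0:m}
ways to finish when only these pieces remain (= sum over removing one remaining piece with nothing left below it):
  1 left: {6}→1  {8}→1
  2 left: {4,6}→1  {6,8}→2  {7,8}→1
  3 left: {3,4,6}→1  {4,6,8}→3  {5,7,8}→1  {6,7,8}→3
  4 left: {1,5,7,8}→1  {2,3,4,6}→1  {3,4,6,8}→4  {4,6,7,8}→6  {5,6,7,8}→4
  5 left: {1,5,6,7,8}→5  {2,3,4,6,8}→5  {3,4,6,7,8}→10  {4,5,6,7,8}→10
  6 left: {1,4,5,6,7,8}→15  {2,3,4,6,7,8}→15  {3,4,5,6,7,8}→20
  7 left: {1,3,4,5,6,7,8}→35  {2,3,4,5,6,7,8}→35
  placing 0:m first → 70 extensions

70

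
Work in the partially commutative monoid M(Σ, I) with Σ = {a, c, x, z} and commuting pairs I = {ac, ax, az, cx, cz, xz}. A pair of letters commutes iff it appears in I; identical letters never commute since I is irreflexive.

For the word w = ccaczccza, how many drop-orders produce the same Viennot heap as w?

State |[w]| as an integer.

drop 0:c onto floor
drop 1:c onto {0:c}
drop 2:a onto floor
drop 3:c onto {1:c}
drop 4:z onto floor
drop 5:c onto {3:c}
drop 6:c onto {5:c}
drop 7:z onto {4:z}
drop 8:a onto {2:a}
ground layer = {0:c, 2:a, 4:z}
drop-orders for the pieces not yet dropped (sum over which currently-grounded one goes next):
  1 to go: {6} 1  {7} 1  {8} 1
  2 to go: {2,8} 1  {4,7} 1  {5,6} 1  {6,7} 2  {6,8} 2  {7,8} 2
  3 to go: {2,6,8} 3  {2,7,8} 3  {3,5,6} 1  {4,6,7} 3  {4,7,8} 3  {5,6,7} 3  {5,6,8} 3  {6,7,8} 6
  4 to go: {1,3,5,6} 1  {2,4,7,8} 6  {2,5,6,8} 6  {2,6,7,8} 12  {3,5,6,7} 4  {3,5,6,8} 4  {4,5,6,7} 6  {4,6,7,8} 12  {5,6,7,8} 12
  5 to go: {0,1,3,5,6} 1  {1,3,5,6,7} 5  {1,3,5,6,8} 5  {2,3,5,6,8} 10  {2,4,6,7,8} 30  {2,5,6,7,8} 30  {3,4,5,6,7} 10  {3,5,6,7,8} 20  {4,5,6,7,8} 30
  6 to go: {0,1,3,5,6,7} 6  {0,1,3,5,6,8} 6  {1,2,3,5,6,8} 15  {1,3,4,5,6,7} 15  {1,3,5,6,7,8} 30  {2,3,5,6,7,8} 60  {2,4,5,6,7,8} 90  {3,4,5,6,7,8} 60
  7 to go: {0,1,2,3,5,6,8} 21  {0,1,3,4,5,6,7} 21  {0,1,3,5,6,7,8} 42  {1,2,3,5,6,7,8} 105  {1,3,4,5,6,7,8} 105  {2,3,4,5,6,7,8} 210
  if 0:c drops first: 420 orders
  if 2:a drops first: 168 orders
  if 4:z drops first: 168 orders
heap linearizations: 756

756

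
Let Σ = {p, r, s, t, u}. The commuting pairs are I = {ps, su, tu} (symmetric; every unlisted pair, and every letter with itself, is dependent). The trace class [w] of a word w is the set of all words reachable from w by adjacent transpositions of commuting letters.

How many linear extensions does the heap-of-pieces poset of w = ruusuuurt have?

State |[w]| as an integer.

6

#0=r has no predecessor
#1=u depends on [0:r]
#2=u depends on [1:u]
#3=s depends on [0:r]
#4=u depends on [2:u]
#5=u depends on [4:u]
#6=u depends on [5:u]
#7=r depends on [3:s, 6:u]
#8=t depends on [7:r]
sources: [0:r]
N(rest) = Σ N(rest − s) over sources s of rest; N(one piece) = 1:
  size 1 → [8]=1
  size 2 → [7,8]=1
  size 3 → [3,7,8]=1  [6,7,8]=1
  size 4 → [3,6,7,8]=2  [5,6,7,8]=1
  size 5 → [3,5,6,7,8]=3  [4,5,6,7,8]=1
  size 6 → [2,4,5,6,7,8]=1  [3,4,5,6,7,8]=4
  size 7 → [1,2,4,5,6,7,8]=1  [2,3,4,5,6,7,8]=5
  first=0(r) contributes 6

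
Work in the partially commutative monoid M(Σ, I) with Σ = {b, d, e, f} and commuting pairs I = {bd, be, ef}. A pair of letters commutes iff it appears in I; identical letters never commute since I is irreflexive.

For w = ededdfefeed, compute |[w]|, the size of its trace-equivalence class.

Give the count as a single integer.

drop 0:e onto floor
drop 1:d onto {0:e}
drop 2:e onto {1:d}
drop 3:d onto {2:e}
drop 4:d onto {3:d}
drop 5:f onto {4:d}
drop 6:e onto {4:d}
drop 7:f onto {5:f}
drop 8:e onto {6:e}
drop 9:e onto {8:e}
drop 10:d onto {7:f, 9:e}
ground layer = {0:e}
drop-orders for the pieces not yet dropped (sum over which currently-grounded one goes next):
  1 to go: {10} 1
  2 to go: {7,10} 1  {9,10} 1
  3 to go: {5,7,10} 1  {7,9,10} 2  {8,9,10} 1
  4 to go: {5,7,9,10} 3  {6,8,9,10} 1  {7,8,9,10} 3
  5 to go: {5,7,8,9,10} 6  {6,7,8,9,10} 4
  6 to go: {5,6,7,8,9,10} 10
  7 to go: {4,5,6,7,8,9,10} 10
  8 to go: {3,4,5,6,7,8,9,10} 10
  9 to go: {2,3,4,5,6,7,8,9,10} 10
  if 0:e drops first: 10 orders

10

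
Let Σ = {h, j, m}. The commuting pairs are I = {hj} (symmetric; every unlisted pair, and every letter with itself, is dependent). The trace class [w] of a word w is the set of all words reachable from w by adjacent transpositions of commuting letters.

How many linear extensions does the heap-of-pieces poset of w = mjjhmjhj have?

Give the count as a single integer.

9

piece 0:m — minimal
piece 1:j rests on {0:m}
piece 2:j rests on {1:j}
piece 3:h rests on {0:m}
piece 4:m rests on {2:j, 3:h}
piece 5:j rests on {4:m}
piece 6:h rests on {4:m}
piece 7:j rests on {5:j}
minimal pieces: {0:m}
ways to finish when only these pieces remain (= sum over removing one remaining piece with nothing left below it):
  1 left: {6}→1  {7}→1
  2 left: {5,7}→1  {6,7}→2
  3 left: {5,6,7}→3
  4 left: {4,5,6,7}→3
  5 left: {2,4,5,6,7}→3  {3,4,5,6,7}→3
  6 left: {1,2,4,5,6,7}→3  {2,3,4,5,6,7}→6
  placing 0:m first → 9 extensions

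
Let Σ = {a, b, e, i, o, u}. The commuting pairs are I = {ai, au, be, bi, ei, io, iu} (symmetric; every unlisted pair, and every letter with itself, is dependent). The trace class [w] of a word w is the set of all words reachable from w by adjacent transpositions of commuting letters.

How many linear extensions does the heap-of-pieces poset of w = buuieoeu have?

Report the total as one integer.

8

#0=b has no predecessor
#1=u depends on [0:b]
#2=u depends on [1:u]
#3=i has no predecessor
#4=e depends on [2:u]
#5=o depends on [4:e]
#6=e depends on [5:o]
#7=u depends on [6:e]
sources: [0:b, 3:i]
N(rest) = Σ N(rest − s) over sources s of rest; N(one piece) = 1:
  size 1 → [3]=1  [7]=1
  size 2 → [3,7]=2  [6,7]=1
  size 3 → [3,6,7]=3  [5,6,7]=1
  size 4 → [3,5,6,7]=4  [4,5,6,7]=1
  size 5 → [2,4,5,6,7]=1  [3,4,5,6,7]=5
  size 6 → [1,2,4,5,6,7]=1  [2,3,4,5,6,7]=6
  first=0(b) contributes 7
  first=3(i) contributes 1
|[w]| = 8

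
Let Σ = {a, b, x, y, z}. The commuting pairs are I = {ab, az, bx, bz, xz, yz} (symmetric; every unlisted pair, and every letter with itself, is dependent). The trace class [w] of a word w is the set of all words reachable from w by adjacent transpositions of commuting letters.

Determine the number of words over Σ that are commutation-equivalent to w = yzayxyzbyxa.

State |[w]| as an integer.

55

drop 0:y onto floor
drop 1:z onto floor
drop 2:a onto {0:y}
drop 3:y onto {2:a}
drop 4:x onto {3:y}
drop 5:y onto {4:x}
drop 6:z onto {1:z}
drop 7:b onto {5:y}
drop 8:y onto {7:b}
drop 9:x onto {8:y}
drop 10:a onto {9:x}
ground layer = {0:y, 1:z}
drop-orders for the pieces not yet dropped (sum over which currently-grounded one goes next):
  1 to go: {6} 1  {10} 1
  2 to go: {1,6} 1  {6,10} 2  {9,10} 1
  3 to go: {1,6,10} 3  {6,9,10} 3  {8,9,10} 1
  4 to go: {1,6,9,10} 6  {6,8,9,10} 4  {7,8,9,10} 1
  5 to go: {1,6,8,9,10} 10  {5,7,8,9,10} 1  {6,7,8,9,10} 5
  6 to go: {1,6,7,8,9,10} 15  {4,5,7,8,9,10} 1  {5,6,7,8,9,10} 6
  7 to go: {1,5,6,7,8,9,10} 21  {3,4,5,7,8,9,10} 1  {4,5,6,7,8,9,10} 7
  8 to go: {1,4,5,6,7,8,9,10} 28  {2,3,4,5,7,8,9,10} 1  {3,4,5,6,7,8,9,10} 8
  9 to go: {0,2,3,4,5,7,8,9,10} 1  {1,3,4,5,6,7,8,9,10} 36  {2,3,4,5,6,7,8,9,10} 9
  if 0:y drops first: 45 orders
  if 1:z drops first: 10 orders
heap linearizations: 55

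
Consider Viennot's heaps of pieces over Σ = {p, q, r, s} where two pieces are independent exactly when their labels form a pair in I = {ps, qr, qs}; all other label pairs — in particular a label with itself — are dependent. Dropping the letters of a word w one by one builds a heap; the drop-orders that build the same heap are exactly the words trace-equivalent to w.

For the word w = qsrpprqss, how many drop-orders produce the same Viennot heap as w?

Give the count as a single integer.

12

0(q) covers ∅
1(s) covers ∅
2(r) covers 1:s
3(p) covers 0:q, 2:r
4(p) covers 3:p
5(r) covers 4:p
6(q) covers 4:p
7(s) covers 5:r
8(s) covers 7:s
floor of heap: 0:q, 1:s
completions by unplaced set U, small U first (add the entries for U minus each lowest piece of U):
  |U|=1: {6}:1  {8}:1
  |U|=2: {6,8}:2  {7,8}:1
  |U|=3: {5,7,8}:1  {6,7,8}:3
  |U|=4: {5,6,7,8}:4
  |U|=5: {4,5,6,7,8}:4
  |U|=6: {3,4,5,6,7,8}:4
  |U|=7: {0,3,4,5,6,7,8}:4  {2,3,4,5,6,7,8}:4
  start at 0(q): 4
  start at 1(s): 8
sum over floor = 12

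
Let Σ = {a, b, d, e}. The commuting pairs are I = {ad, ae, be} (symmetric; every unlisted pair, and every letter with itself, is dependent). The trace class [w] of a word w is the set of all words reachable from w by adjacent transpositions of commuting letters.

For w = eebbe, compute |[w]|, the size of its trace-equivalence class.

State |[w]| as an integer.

10

piece 0:e — minimal
piece 1:e rests on {0:e}
piece 2:b — minimal
piece 3:b rests on {2:b}
piece 4:e rests on {1:e}
minimal pieces: {0:e, 2:b}
ways to finish when only these pieces remain (= sum over removing one remaining piece with nothing left below it):
  1 left: {3}→1  {4}→1
  2 left: {1,4}→1  {2,3}→1  {3,4}→2
  3 left: {0,1,4}→1  {1,3,4}→3  {2,3,4}→3
  placing 0:e first → 6 extensions
  placing 2:b first → 4 extensions
total linear extensions = 10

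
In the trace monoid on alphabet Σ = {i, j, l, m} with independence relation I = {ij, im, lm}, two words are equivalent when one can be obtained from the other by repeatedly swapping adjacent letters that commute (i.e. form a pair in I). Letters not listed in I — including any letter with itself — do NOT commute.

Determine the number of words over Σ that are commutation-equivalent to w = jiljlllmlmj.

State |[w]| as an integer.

30

drop 0:j onto floor
drop 1:i onto floor
drop 2:l onto {0:j, 1:i}
drop 3:j onto {2:l}
drop 4:l onto {3:j}
drop 5:l onto {4:l}
drop 6:l onto {5:l}
drop 7:m onto {3:j}
drop 8:l onto {6:l}
drop 9:m onto {7:m}
drop 10:j onto {8:l, 9:m}
ground layer = {0:j, 1:i}
drop-orders for the pieces not yet dropped (sum over which currently-grounded one goes next):
  1 to go: {10} 1
  2 to go: {8,10} 1  {9,10} 1
  3 to go: {6,8,10} 1  {7,9,10} 1  {8,9,10} 2
  4 to go: {5,6,8,10} 1  {6,8,9,10} 3  {7,8,9,10} 3
  5 to go: {4,5,6,8,10} 1  {5,6,8,9,10} 4  {6,7,8,9,10} 6
  6 to go: {4,5,6,8,9,10} 5  {5,6,7,8,9,10} 10
  7 to go: {4,5,6,7,8,9,10} 15
  8 to go: {3,4,5,6,7,8,9,10} 15
  9 to go: {2,3,4,5,6,7,8,9,10} 15
  if 0:j drops first: 15 orders
  if 1:i drops first: 15 orders
heap linearizations: 30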